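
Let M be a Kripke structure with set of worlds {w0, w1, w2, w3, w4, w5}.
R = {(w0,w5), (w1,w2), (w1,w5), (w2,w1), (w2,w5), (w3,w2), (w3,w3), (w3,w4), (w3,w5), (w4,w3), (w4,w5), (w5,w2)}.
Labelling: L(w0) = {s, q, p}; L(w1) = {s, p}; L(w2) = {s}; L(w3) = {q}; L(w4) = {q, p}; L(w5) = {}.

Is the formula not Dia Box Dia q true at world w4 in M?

Recall that Box ψ holds at a world iff ψ holds at every accessible world, and Dia ψ holds iff ψ holds at some accessible world.
At w4: Dia Box Dia q is false, so not Dia Box Dia q is true.
  At w4: Dia Box Dia q requires Box Dia q at some successor in {w3, w5}.
    At w3: Box Dia q is false.
    At w5: Box Dia q is false.
  So Dia Box Dia q is false at w4.

Yes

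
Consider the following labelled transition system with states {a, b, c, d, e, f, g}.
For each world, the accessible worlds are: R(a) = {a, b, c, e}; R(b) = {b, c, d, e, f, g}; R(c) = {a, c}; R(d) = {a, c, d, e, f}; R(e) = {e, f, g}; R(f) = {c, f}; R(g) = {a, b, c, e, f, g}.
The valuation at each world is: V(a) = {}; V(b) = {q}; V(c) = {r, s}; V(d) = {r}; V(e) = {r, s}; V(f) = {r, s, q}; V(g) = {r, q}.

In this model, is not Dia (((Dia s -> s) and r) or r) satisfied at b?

No

At b: Dia (((Dia s -> s) and r) or r) is true, so not Dia (((Dia s -> s) and r) or r) is false.
  At b: Dia (((Dia s -> s) and r) or r) requires ((Dia s -> s) and r) or r at some successor in {b, c, d, e, f, g}.
    ((Dia s -> s) and r) or r holds at c, so Dia (((Dia s -> s) and r) or r) is true at b.
      At c: (Dia s -> s) and r is true, r is true, so ((Dia s -> s) and r) or r is true.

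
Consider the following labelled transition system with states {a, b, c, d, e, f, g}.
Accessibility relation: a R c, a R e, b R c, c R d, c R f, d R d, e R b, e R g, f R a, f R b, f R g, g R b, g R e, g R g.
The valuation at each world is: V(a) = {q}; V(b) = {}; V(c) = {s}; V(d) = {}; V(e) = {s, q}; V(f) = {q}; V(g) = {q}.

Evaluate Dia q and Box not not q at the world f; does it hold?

Recall that Box ψ holds at a world iff ψ holds at every accessible world, and Dia ψ holds iff ψ holds at some accessible world.
At f: Dia q is true, Box not not q is false, so Dia q and Box not not q is false.
  At f: Dia q requires q at some successor in {a, b, g}.
    q holds at a, so Dia q is true at f.
  At f: Box not not q requires not not q at every successor {a, b, g}.
    not not q fails at b, so Box not not q is false at f.

No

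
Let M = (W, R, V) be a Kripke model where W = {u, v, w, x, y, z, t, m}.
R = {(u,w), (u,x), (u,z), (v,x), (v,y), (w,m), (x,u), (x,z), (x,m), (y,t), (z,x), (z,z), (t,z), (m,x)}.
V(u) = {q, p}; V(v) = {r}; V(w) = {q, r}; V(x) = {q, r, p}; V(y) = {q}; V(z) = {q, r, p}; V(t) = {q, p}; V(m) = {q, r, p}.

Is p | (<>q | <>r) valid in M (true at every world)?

Yes

Let φ = p | (<>q | <>r). Evaluate φ at each world:
  u (successors {w, x, z}): φ is true.
  v (successors {x, y}): φ is true.
  w (successors {m}): φ is true.
  x (successors {u, z, m}): φ is true.
  y (successors {t}): φ is true.
  z (successors {x, z}): φ is true.
  t (successors {z}): φ is true.
  m (successors {x}): φ is true.
For instance, at w:
  At w: p is false, <>q | <>r is true, so p | (<>q | <>r) is true.
    At w: <>q is true, <>r is true, so <>q | <>r is true.
      At w: <>q requires q at some successor in {m}.
        q holds at m, so <>q is true at w.
      At w: <>r requires r at some successor in {m}.
        r holds at m, so <>r is true at w.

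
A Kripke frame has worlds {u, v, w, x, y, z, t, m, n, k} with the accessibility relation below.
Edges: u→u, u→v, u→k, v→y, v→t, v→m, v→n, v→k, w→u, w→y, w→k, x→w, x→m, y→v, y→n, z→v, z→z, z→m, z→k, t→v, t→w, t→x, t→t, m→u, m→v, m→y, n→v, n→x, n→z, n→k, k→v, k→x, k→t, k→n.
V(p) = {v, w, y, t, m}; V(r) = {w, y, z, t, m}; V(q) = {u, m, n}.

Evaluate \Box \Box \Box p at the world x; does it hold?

No

At x: \Box \Box \Box p requires \Box \Box p at every successor {w, m}.
  \Box \Box p fails at w, so \Box \Box \Box p is false at x.
    At w: \Box \Box p requires \Box p at every successor {u, y, k}.
      \Box p fails at u, so \Box \Box p is false at w.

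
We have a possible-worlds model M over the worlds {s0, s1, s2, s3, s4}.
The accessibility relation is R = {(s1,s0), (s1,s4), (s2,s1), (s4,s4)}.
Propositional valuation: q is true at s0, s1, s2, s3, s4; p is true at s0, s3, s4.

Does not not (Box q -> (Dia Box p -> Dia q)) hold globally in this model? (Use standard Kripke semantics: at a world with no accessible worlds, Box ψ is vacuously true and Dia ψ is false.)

Let φ = not not (Box q -> (Dia Box p -> Dia q)). Evaluate φ at each world:
  s0 (successors ∅): φ is true.
  s1 (successors {s0, s4}): φ is true.
  s2 (successors {s1}): φ is true.
  s3 (successors ∅): φ is true.
  s4 (successors {s4}): φ is true.
For instance, at s2:
  At s2: not (Box q -> (Dia Box p -> Dia q)) is false, so not not (Box q -> (Dia Box p -> Dia q)) is true.
    At s2: Box q -> (Dia Box p -> Dia q) is true, so not (Box q -> (Dia Box p -> Dia q)) is false.
      At s2: Box q is true, Dia Box p -> Dia q is true, so Box q -> (Dia Box p -> Dia q) is true.

Yes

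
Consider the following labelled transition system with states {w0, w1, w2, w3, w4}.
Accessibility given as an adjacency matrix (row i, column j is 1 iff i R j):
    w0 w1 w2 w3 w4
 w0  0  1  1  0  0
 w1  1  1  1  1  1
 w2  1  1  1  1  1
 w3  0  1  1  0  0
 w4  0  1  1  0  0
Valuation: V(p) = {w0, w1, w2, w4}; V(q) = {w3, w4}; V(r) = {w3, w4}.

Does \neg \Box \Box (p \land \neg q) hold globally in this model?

Let φ = \neg \Box \Box (p \land \neg q). Evaluate φ at each world:
  w0 (successors {w1, w2}): φ is true.
  w1 (successors {w0, w1, w2, w3, w4}): φ is true.
  w2 (successors {w0, w1, w2, w3, w4}): φ is true.
  w3 (successors {w1, w2}): φ is true.
  w4 (successors {w1, w2}): φ is true.
For instance, at w3:
  At w3: \Box \Box (p \land \neg q) is false, so \neg \Box \Box (p \land \neg q) is true.
    At w3: \Box \Box (p \land \neg q) requires \Box (p \land \neg q) at every successor {w1, w2}.
      \Box (p \land \neg q) fails at w1, so \Box \Box (p \land \neg q) is false at w3.

Yes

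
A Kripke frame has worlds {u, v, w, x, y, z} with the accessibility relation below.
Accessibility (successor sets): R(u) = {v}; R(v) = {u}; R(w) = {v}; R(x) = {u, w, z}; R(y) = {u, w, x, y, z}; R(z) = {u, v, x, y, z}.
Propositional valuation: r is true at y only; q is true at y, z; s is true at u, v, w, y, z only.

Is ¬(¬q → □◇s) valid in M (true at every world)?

Recall that □ψ holds at a world iff ψ holds at every accessible world, and ◇ψ holds iff ψ holds at some accessible world.
Let φ = ¬(¬q → □◇s). Evaluate φ at each world:
  u (successors {v}): φ is false.
  v (successors {u}): φ is false.
  w (successors {v}): φ is false.
  x (successors {u, w, z}): φ is false.
  y (successors {u, w, x, y, z}): φ is false.
  z (successors {u, v, x, y, z}): φ is false.
Detail at u (counterexample):
  At u: ¬q → □◇s is true, so ¬(¬q → □◇s) is false.
    At u: ¬q is true, □◇s is true, so ¬q → □◇s is true.
      At u: □◇s requires ◇s at every successor {v}.
        At v: ◇s is true.
      So □◇s is true at u.

No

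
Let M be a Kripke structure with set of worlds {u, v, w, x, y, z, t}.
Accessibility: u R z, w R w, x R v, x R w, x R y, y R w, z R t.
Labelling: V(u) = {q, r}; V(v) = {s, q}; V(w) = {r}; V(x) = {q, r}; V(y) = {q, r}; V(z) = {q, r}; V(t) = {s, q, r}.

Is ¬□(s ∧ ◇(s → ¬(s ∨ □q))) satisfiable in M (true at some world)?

Yes

Let φ = ¬□(s ∧ ◇(s → ¬(s ∨ □q))). Evaluate φ at each world:
  u (successors {z}): φ is true.
  v (successors ∅): φ is false.
  w (successors {w}): φ is true.
  x (successors {v, w, y}): φ is true.
  y (successors {w}): φ is true.
  z (successors {t}): φ is true.
  t (successors ∅): φ is false.
Detail at u (witness):
  At u: □(s ∧ ◇(s → ¬(s ∨ □q))) is false, so ¬□(s ∧ ◇(s → ¬(s ∨ □q))) is true.
    At u: □(s ∧ ◇(s → ¬(s ∨ □q))) requires s ∧ ◇(s → ¬(s ∨ □q)) at every successor {z}.
      s ∧ ◇(s → ¬(s ∨ □q)) fails at z, so □(s ∧ ◇(s → ¬(s ∨ □q))) is false at u.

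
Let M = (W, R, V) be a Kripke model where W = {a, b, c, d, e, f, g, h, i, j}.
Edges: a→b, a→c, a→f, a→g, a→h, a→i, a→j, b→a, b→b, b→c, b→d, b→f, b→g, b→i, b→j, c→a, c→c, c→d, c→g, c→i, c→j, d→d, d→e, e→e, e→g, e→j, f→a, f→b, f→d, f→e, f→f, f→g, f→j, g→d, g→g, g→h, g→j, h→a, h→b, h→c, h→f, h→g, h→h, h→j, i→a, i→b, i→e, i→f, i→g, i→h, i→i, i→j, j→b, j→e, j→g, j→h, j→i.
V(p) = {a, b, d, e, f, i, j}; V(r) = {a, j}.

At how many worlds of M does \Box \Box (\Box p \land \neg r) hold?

Let φ = \Box \Box (\Box p \land \neg r). Evaluate φ at each world:
  a (successors {b, c, f, g, h, i, j}): φ is false.
  b (successors {a, b, c, d, f, g, i, j}): φ is false.
  c (successors {a, c, d, g, i, j}): φ is false.
  d (successors {d, e}): φ is false.
  e (successors {e, g, j}): φ is false.
  f (successors {a, b, d, e, f, g, j}): φ is false.
  g (successors {d, g, h, j}): φ is false.
  h (successors {a, b, c, f, g, h, j}): φ is false.
  i (successors {a, b, e, f, g, h, i, j}): φ is false.
  j (successors {b, e, g, h, i}): φ is false.
For instance, at h:
  At h: \Box \Box (\Box p \land \neg r) requires \Box (\Box p \land \neg r) at every successor {a, b, c, f, g, h, j}.
    \Box (\Box p \land \neg r) fails at a, so \Box \Box (\Box p \land \neg r) is false at h.
      At a: \Box (\Box p \land \neg r) requires \Box p \land \neg r at every successor {b, c, f, g, h, i, j}.
        \Box p \land \neg r fails at b, so \Box (\Box p \land \neg r) is false at a.
Satisfying worlds: none.

0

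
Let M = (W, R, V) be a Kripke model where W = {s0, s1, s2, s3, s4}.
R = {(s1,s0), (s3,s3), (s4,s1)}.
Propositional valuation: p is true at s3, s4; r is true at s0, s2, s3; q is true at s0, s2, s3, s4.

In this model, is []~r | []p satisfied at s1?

At s1: []~r is false, []p is false, so []~r | []p is false.
  At s1: []~r requires ~r at every successor {s0}.
    ~r fails at s0, so []~r is false at s1.
  At s1: []p requires p at every successor {s0}.
    p fails at s0, so []p is false at s1.

No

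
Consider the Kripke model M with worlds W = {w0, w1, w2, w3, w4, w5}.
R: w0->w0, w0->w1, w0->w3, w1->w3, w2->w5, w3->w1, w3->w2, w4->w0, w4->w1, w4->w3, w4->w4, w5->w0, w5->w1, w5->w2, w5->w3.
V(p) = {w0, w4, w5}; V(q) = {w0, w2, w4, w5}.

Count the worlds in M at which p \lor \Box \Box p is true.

Let φ = p \lor \Box \Box p. Evaluate φ at each world:
  w0 (successors {w0, w1, w3}): φ is true.
  w1 (successors {w3}): φ is false.
  w2 (successors {w5}): φ is false.
  w3 (successors {w1, w2}): φ is false.
  w4 (successors {w0, w1, w3, w4}): φ is true.
  w5 (successors {w0, w1, w2, w3}): φ is true.
For instance, at w5:
  At w5: p is true, \Box \Box p is false, so p \lor \Box \Box p is true.
    At w5: \Box \Box p requires \Box p at every successor {w0, w1, w2, w3}.
      \Box p fails at w0, so \Box \Box p is false at w5.
Satisfying worlds: {w0, w4, w5}

3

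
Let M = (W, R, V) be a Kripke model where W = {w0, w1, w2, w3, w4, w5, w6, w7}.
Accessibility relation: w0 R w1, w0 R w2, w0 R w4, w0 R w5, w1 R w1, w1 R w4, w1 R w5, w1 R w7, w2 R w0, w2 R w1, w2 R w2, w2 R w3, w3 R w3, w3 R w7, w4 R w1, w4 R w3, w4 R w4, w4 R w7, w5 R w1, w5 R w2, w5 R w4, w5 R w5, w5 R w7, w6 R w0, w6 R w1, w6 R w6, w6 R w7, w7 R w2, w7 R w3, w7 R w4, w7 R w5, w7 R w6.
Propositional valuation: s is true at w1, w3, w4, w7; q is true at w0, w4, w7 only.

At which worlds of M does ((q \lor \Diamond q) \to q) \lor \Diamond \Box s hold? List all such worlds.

Recall that \Box ψ holds at a world iff ψ holds at every accessible world, and \Diamond ψ holds iff ψ holds at some accessible world.
Let φ = ((q \lor \Diamond q) \to q) \lor \Diamond \Box s. Evaluate φ at each world:
  w0 (successors {w1, w2, w4, w5}): φ is true.
  w1 (successors {w1, w4, w5, w7}): φ is true.
  w2 (successors {w0, w1, w2, w3}): φ is true.
  w3 (successors {w3, w7}): φ is true.
  w4 (successors {w1, w3, w4, w7}): φ is true.
  w5 (successors {w1, w2, w4, w5, w7}): φ is true.
  w6 (successors {w0, w1, w6, w7}): φ is false.
  w7 (successors {w2, w3, w4, w5, w6}): φ is true.
For instance, at w7:
  At w7: (q \lor \Diamond q) \to q is true, \Diamond \Box s is true, so ((q \lor \Diamond q) \to q) \lor \Diamond \Box s is true.
    At w7: q \lor \Diamond q is true, q is true, so (q \lor \Diamond q) \to q is true.
      At w7: q is true, \Diamond q is true, so q \lor \Diamond q is true.
    At w7: \Diamond \Box s requires \Box s at some successor in {w2, w3, w4, w5, w6}.
      \Box s holds at w3, so \Diamond \Box s is true at w7.
Satisfying worlds: {w0, w1, w2, w3, w4, w5, w7}

w0, w1, w2, w3, w4, w5, w7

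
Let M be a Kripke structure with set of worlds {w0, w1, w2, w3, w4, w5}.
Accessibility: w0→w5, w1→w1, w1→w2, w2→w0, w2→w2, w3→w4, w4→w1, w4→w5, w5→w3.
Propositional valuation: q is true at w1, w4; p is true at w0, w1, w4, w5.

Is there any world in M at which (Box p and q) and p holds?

Yes

Let φ = (Box p and q) and p. Evaluate φ at each world:
  w0 (successors {w5}): φ is false.
  w1 (successors {w1, w2}): φ is false.
  w2 (successors {w0, w2}): φ is false.
  w3 (successors {w4}): φ is false.
  w4 (successors {w1, w5}): φ is true.
  w5 (successors {w3}): φ is false.
Detail at w4 (witness):
  At w4: Box p and q is true, p is true, so (Box p and q) and p is true.
    At w4: Box p is true, q is true, so Box p and q is true.
      At w4: Box p requires p at every successor {w1, w5}.
        At w1: p is true.
        At w5: p is true.
      So Box p is true at w4.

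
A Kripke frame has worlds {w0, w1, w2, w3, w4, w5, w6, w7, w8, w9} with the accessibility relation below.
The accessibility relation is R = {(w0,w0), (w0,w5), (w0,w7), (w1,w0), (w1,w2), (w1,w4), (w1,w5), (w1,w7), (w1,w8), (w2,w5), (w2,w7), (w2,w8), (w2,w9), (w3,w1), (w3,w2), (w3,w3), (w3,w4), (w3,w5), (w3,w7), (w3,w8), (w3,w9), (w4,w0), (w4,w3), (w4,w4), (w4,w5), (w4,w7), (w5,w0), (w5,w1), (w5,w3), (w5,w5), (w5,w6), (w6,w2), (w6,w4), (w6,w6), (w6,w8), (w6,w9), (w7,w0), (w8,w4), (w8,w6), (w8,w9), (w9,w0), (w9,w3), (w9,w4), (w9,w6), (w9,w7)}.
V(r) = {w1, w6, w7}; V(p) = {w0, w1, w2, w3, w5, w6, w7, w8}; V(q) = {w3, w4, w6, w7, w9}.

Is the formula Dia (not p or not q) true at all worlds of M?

Recall that Dia ψ holds at a world iff ψ holds at some accessible world.
Let φ = Dia (not p or not q). Evaluate φ at each world:
  w0 (successors {w0, w5, w7}): φ is true.
  w1 (successors {w0, w2, w4, w5, w7, w8}): φ is true.
  w2 (successors {w5, w7, w8, w9}): φ is true.
  w3 (successors {w1, w2, w3, w4, w5, w7, w8, w9}): φ is true.
  w4 (successors {w0, w3, w4, w5, w7}): φ is true.
  w5 (successors {w0, w1, w3, w5, w6}): φ is true.
  w6 (successors {w2, w4, w6, w8, w9}): φ is true.
  w7 (successors {w0}): φ is true.
  w8 (successors {w4, w6, w9}): φ is true.
  w9 (successors {w0, w3, w4, w6, w7}): φ is true.
For instance, at w1:
  At w1: Dia (not p or not q) requires not p or not q at some successor in {w0, w2, w4, w5, w7, w8}.
    not p or not q holds at w0, so Dia (not p or not q) is true at w1.

Yes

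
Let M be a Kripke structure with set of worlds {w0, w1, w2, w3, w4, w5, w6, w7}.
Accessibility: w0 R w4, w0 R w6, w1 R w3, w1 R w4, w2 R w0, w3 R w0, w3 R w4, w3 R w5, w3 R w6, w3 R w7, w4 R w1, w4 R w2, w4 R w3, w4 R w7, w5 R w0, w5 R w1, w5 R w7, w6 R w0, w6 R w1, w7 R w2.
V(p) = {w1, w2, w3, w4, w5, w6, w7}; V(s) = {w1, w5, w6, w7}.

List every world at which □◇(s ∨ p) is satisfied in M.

Recall that □ψ holds at a world iff ψ holds at every accessible world, and ◇ψ holds iff ψ holds at some accessible world.
Let φ = □◇(s ∨ p). Evaluate φ at each world:
  w0 (successors {w4, w6}): φ is true.
  w1 (successors {w3, w4}): φ is true.
  w2 (successors {w0}): φ is true.
  w3 (successors {w0, w4, w5, w6, w7}): φ is true.
  w4 (successors {w1, w2, w3, w7}): φ is false.
  w5 (successors {w0, w1, w7}): φ is true.
  w6 (successors {w0, w1}): φ is true.
  w7 (successors {w2}): φ is false.
For instance, at w5:
  At w5: □◇(s ∨ p) requires ◇(s ∨ p) at every successor {w0, w1, w7}.
      At w0: ◇(s ∨ p) requires s ∨ p at some successor in {w4, w6}.
        s ∨ p holds at w4, so ◇(s ∨ p) is true at w0.
      At w1: ◇(s ∨ p) requires s ∨ p at some successor in {w3, w4}.
        s ∨ p holds at w3, so ◇(s ∨ p) is true at w1.
      At w7: ◇(s ∨ p) requires s ∨ p at some successor in {w2}.
        s ∨ p holds at w2, so ◇(s ∨ p) is true at w7.
  So □◇(s ∨ p) is true at w5.
Satisfying worlds: {w0, w1, w2, w3, w5, w6}

w0, w1, w2, w3, w5, w6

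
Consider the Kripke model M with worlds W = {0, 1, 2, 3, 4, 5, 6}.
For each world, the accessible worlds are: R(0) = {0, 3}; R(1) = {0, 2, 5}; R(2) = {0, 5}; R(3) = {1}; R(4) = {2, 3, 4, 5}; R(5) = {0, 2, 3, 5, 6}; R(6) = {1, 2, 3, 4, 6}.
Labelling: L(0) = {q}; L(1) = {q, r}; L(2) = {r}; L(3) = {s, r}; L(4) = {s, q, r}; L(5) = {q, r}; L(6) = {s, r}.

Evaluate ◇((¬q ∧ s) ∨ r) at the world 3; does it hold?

Yes

At 3: ◇((¬q ∧ s) ∨ r) requires (¬q ∧ s) ∨ r at some successor in {1}.
  (¬q ∧ s) ∨ r holds at 1, so ◇((¬q ∧ s) ∨ r) is true at 3.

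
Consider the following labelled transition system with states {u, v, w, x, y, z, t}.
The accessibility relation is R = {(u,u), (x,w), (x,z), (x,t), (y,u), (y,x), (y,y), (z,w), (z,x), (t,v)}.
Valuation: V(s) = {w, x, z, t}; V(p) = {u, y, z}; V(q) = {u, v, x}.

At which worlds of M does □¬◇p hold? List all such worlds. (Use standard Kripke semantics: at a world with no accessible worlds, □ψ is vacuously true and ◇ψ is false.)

v, w, x, t

Recall that □ψ holds at a world iff ψ holds at every accessible world, and ◇ψ holds iff ψ holds at some accessible world.
Let φ = □¬◇p. Evaluate φ at each world:
  u (successors {u}): φ is false.
  v (successors ∅): φ is true.
  w (successors ∅): φ is true.
  x (successors {w, z, t}): φ is true.
  y (successors {u, x, y}): φ is false.
  z (successors {w, x}): φ is false.
  t (successors {v}): φ is true.
For instance, at t:
  At t: □¬◇p requires ¬◇p at every successor {v}.
      At v: ◇p is false, so ¬◇p is true.
  So □¬◇p is true at t.
Satisfying worlds: {v, w, x, t}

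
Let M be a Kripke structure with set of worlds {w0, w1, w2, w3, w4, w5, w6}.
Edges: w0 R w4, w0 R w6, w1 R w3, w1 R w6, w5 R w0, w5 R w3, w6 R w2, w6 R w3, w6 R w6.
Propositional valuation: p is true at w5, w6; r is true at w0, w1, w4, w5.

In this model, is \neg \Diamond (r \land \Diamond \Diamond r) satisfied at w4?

Yes

At w4: \Diamond (r \land \Diamond \Diamond r) is false, so \neg \Diamond (r \land \Diamond \Diamond r) is true.
  At w4: no accessible worlds, so \Diamond (r \land \Diamond \Diamond r) is false.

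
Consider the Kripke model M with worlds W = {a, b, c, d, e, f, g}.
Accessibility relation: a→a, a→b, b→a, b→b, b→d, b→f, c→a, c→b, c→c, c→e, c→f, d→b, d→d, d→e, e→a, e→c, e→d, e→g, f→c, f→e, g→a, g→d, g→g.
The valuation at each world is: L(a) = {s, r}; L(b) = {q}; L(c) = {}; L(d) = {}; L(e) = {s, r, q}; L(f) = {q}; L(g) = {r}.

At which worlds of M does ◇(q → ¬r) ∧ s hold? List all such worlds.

a, e

Let φ = ◇(q → ¬r) ∧ s. Evaluate φ at each world:
  a (successors {a, b}): φ is true.
  b (successors {a, b, d, f}): φ is false.
  c (successors {a, b, c, e, f}): φ is false.
  d (successors {b, d, e}): φ is false.
  e (successors {a, c, d, g}): φ is true.
  f (successors {c, e}): φ is false.
  g (successors {a, d, g}): φ is false.
For instance, at b:
  At b: ◇(q → ¬r) is true, s is false, so ◇(q → ¬r) ∧ s is false.
    At b: ◇(q → ¬r) requires q → ¬r at some successor in {a, b, d, f}.
      q → ¬r holds at a, so ◇(q → ¬r) is true at b.
Satisfying worlds: {a, e}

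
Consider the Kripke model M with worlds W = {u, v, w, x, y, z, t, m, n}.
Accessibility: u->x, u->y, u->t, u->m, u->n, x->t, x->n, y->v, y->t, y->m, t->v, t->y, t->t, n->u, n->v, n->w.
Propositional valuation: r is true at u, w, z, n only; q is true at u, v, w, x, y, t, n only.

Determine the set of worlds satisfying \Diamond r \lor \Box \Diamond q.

u, v, w, x, z, m, n

Let φ = \Diamond r \lor \Box \Diamond q. Evaluate φ at each world:
  u (successors {x, y, t, m, n}): φ is true.
  v (successors ∅): φ is true.
  w (successors ∅): φ is true.
  x (successors {t, n}): φ is true.
  y (successors {v, t, m}): φ is false.
  z (successors ∅): φ is true.
  t (successors {v, y, t}): φ is false.
  m (successors ∅): φ is true.
  n (successors {u, v, w}): φ is true.
For instance, at n:
  At n: \Diamond r is true, \Box \Diamond q is false, so \Diamond r \lor \Box \Diamond q is true.
    At n: \Diamond r requires r at some successor in {u, v, w}.
      r holds at u, so \Diamond r is true at n.
    At n: \Box \Diamond q requires \Diamond q at every successor {u, v, w}.
      \Diamond q fails at v, so \Box \Diamond q is false at n.
Satisfying worlds: {u, v, w, x, z, m, n}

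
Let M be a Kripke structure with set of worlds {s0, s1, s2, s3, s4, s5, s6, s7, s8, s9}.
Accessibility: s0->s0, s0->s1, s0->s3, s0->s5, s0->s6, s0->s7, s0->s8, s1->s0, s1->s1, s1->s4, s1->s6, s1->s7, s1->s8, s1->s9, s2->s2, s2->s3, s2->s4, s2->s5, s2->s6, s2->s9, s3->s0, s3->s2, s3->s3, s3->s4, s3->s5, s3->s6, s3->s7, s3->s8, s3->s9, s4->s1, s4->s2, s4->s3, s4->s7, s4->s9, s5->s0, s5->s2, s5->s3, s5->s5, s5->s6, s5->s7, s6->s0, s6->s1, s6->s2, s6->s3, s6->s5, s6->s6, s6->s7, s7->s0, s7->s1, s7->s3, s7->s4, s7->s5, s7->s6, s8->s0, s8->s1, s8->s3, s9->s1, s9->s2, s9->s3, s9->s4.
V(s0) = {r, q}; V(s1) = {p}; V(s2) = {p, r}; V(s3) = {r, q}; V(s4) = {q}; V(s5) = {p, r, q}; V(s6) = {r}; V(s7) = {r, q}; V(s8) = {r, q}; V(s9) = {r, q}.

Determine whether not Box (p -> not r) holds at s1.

Recall that Box ψ holds at a world iff ψ holds at every accessible world, and Dia ψ holds iff ψ holds at some accessible world.
At s1: Box (p -> not r) is true, so not Box (p -> not r) is false.
  At s1: Box (p -> not r) requires p -> not r at every successor {s0, s1, s4, s6, s7, s8, s9}.
    At s0: p -> not r is true.
    At s1: p -> not r is true.
    At s4: p -> not r is true.
    At s6: p -> not r is true.
    At s7: p -> not r is true.
    At s8: p -> not r is true.
    At s9: p -> not r is true.
  So Box (p -> not r) is true at s1.

No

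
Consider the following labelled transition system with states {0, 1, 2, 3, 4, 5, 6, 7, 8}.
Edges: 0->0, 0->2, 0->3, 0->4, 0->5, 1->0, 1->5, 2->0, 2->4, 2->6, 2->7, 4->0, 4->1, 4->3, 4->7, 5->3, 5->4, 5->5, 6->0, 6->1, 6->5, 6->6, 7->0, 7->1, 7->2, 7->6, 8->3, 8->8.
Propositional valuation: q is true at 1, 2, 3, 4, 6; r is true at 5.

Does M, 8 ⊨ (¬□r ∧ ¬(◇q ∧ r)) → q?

No

At 8: ¬□r ∧ ¬(◇q ∧ r) is true, q is false, so (¬□r ∧ ¬(◇q ∧ r)) → q is false.
  At 8: ¬□r is true, ¬(◇q ∧ r) is true, so ¬□r ∧ ¬(◇q ∧ r) is true.
    At 8: □r is false, so ¬□r is true.
      At 8: □r requires r at every successor {3, 8}.
        r fails at 3, so □r is false at 8.
    At 8: ◇q ∧ r is false, so ¬(◇q ∧ r) is true.
      At 8: ◇q is true, r is false, so ◇q ∧ r is false.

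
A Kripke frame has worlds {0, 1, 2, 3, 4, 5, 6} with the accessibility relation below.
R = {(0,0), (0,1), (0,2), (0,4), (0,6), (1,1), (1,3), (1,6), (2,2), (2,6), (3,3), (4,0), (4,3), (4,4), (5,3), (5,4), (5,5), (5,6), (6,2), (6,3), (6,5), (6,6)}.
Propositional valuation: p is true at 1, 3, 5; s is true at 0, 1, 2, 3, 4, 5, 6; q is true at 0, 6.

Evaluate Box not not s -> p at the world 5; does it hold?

At 5: Box not not s is true, p is true, so Box not not s -> p is true.
  At 5: Box not not s requires not not s at every successor {3, 4, 5, 6}.
    At 3: not not s is true.
    At 4: not not s is true.
    At 5: not not s is true.
    At 6: not not s is true.
  So Box not not s is true at 5.

Yes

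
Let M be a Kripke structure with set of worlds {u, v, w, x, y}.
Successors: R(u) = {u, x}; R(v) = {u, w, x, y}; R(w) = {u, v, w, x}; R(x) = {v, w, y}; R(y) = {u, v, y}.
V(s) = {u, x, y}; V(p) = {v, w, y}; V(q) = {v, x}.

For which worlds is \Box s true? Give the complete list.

Let φ = \Box s. Evaluate φ at each world:
  u (successors {u, x}): φ is true.
  v (successors {u, w, x, y}): φ is false.
  w (successors {u, v, w, x}): φ is false.
  x (successors {v, w, y}): φ is false.
  y (successors {u, v, y}): φ is false.
For instance, at u:
  At u: \Box s requires s at every successor {u, x}.
    At u: s is true.
    At x: s is true.
  So \Box s is true at u.
Satisfying worlds: {u}

u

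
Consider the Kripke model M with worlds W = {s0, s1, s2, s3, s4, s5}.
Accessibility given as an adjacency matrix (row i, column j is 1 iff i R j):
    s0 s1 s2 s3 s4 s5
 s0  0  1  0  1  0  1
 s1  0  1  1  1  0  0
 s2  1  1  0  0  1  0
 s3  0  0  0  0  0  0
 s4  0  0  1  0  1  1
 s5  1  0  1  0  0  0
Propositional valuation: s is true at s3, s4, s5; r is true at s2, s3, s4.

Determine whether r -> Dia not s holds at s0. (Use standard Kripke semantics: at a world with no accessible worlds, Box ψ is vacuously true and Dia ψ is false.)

At s0: r is false, Dia not s is true, so r -> Dia not s is true.
  At s0: Dia not s requires not s at some successor in {s1, s3, s5}.
    not s holds at s1, so Dia not s is true at s0.

Yes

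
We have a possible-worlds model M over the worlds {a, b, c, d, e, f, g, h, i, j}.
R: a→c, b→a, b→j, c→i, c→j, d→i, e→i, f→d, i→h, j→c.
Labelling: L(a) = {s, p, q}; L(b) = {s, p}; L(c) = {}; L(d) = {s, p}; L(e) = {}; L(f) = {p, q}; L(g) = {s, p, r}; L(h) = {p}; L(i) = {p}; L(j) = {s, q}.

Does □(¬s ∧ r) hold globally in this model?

Let φ = □(¬s ∧ r). Evaluate φ at each world:
  a (successors {c}): φ is false.
  b (successors {a, j}): φ is false.
  c (successors {i, j}): φ is false.
  d (successors {i}): φ is false.
  e (successors {i}): φ is false.
  f (successors {d}): φ is false.
  g (successors ∅): φ is true.
  h (successors ∅): φ is true.
  i (successors {h}): φ is false.
  j (successors {c}): φ is false.
Detail at a (counterexample):
  At a: □(¬s ∧ r) requires ¬s ∧ r at every successor {c}.
    ¬s ∧ r fails at c, so □(¬s ∧ r) is false at a.

No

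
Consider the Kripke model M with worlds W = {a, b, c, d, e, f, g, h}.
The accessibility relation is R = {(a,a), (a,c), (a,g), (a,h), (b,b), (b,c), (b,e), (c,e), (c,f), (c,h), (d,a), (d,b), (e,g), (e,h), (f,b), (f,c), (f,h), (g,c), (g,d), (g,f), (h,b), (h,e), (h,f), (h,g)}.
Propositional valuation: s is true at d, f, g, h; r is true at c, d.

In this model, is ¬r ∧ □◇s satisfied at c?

No

At c: ¬r is false, □◇s is true, so ¬r ∧ □◇s is false.
  At c: □◇s requires ◇s at every successor {e, f, h}.
      At e: ◇s requires s at some successor in {g, h}.
        s holds at g, so ◇s is true at e.
      At f: ◇s requires s at some successor in {b, c, h}.
        s holds at h, so ◇s is true at f.
      At h: ◇s requires s at some successor in {b, e, f, g}.
        s holds at f, so ◇s is true at h.
  So □◇s is true at c.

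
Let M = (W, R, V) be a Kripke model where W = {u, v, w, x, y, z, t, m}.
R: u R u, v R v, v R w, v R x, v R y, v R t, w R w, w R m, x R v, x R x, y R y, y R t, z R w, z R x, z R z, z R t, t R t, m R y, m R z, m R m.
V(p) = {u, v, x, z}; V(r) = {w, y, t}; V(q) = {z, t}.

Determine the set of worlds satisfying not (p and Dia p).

w, y, t, m

Let φ = not (p and Dia p). Evaluate φ at each world:
  u (successors {u}): φ is false.
  v (successors {v, w, x, y, t}): φ is false.
  w (successors {w, m}): φ is true.
  x (successors {v, x}): φ is false.
  y (successors {y, t}): φ is true.
  z (successors {w, x, z, t}): φ is false.
  t (successors {t}): φ is true.
  m (successors {y, z, m}): φ is true.
For instance, at m:
  At m: p and Dia p is false, so not (p and Dia p) is true.
    At m: p is false, Dia p is true, so p and Dia p is false.
      At m: Dia p requires p at some successor in {y, z, m}.
        p holds at z, so Dia p is true at m.
Satisfying worlds: {w, y, t, m}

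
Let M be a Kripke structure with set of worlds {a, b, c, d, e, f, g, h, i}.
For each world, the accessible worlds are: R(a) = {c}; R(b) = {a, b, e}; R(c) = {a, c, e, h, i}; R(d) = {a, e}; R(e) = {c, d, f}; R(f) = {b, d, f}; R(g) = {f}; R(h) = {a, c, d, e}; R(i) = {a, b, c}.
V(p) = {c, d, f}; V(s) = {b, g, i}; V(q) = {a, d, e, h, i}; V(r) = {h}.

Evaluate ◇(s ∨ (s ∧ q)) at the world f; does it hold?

At f: ◇(s ∨ (s ∧ q)) requires s ∨ (s ∧ q) at some successor in {b, d, f}.
  s ∨ (s ∧ q) holds at b, so ◇(s ∨ (s ∧ q)) is true at f.

Yes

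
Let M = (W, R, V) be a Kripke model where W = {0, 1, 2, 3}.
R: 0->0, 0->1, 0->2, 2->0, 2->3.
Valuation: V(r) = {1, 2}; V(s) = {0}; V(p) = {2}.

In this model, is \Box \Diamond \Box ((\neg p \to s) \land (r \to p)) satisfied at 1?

Yes

At 1: no accessible worlds, so \Box \Diamond \Box ((\neg p \to s) \land (r \to p)) holds vacuously.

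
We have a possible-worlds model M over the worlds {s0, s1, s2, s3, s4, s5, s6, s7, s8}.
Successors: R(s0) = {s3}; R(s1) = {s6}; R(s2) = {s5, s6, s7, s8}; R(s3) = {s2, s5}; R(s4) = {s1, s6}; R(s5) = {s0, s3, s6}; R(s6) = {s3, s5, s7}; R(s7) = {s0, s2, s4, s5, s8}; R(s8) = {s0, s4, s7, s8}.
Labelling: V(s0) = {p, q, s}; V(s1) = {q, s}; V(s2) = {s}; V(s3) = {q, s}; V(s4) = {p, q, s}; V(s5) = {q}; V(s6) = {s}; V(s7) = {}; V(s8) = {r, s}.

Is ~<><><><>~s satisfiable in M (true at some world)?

No

Recall that <>ψ holds at a world iff ψ holds at some accessible world.
Let φ = ~<><><><>~s. Evaluate φ at each world:
  s0 (successors {s3}): φ is false.
  s1 (successors {s6}): φ is false.
  s2 (successors {s5, s6, s7, s8}): φ is false.
  s3 (successors {s2, s5}): φ is false.
  s4 (successors {s1, s6}): φ is false.
  s5 (successors {s0, s3, s6}): φ is false.
  s6 (successors {s3, s5, s7}): φ is false.
  s7 (successors {s0, s2, s4, s5, s8}): φ is false.
  s8 (successors {s0, s4, s7, s8}): φ is false.
For instance, at s8:
  At s8: <><><><>~s is true, so ~<><><><>~s is false.
    At s8: <><><><>~s requires <><><>~s at some successor in {s0, s4, s7, s8}.
      <><><>~s holds at s0, so <><><><>~s is true at s8.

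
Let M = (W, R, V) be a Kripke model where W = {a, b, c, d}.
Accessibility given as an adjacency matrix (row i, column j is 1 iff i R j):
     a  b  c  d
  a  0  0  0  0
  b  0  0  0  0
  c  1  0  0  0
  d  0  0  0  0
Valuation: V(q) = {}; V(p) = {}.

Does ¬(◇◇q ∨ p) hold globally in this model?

Let φ = ¬(◇◇q ∨ p). Evaluate φ at each world:
  a (successors ∅): φ is true.
  b (successors ∅): φ is true.
  c (successors {a}): φ is true.
  d (successors ∅): φ is true.
For instance, at c:
  At c: ◇◇q ∨ p is false, so ¬(◇◇q ∨ p) is true.
    At c: ◇◇q is false, p is false, so ◇◇q ∨ p is false.
      At c: ◇◇q requires ◇q at some successor in {a}.
        At a: ◇q is false.
      So ◇◇q is false at c.

Yes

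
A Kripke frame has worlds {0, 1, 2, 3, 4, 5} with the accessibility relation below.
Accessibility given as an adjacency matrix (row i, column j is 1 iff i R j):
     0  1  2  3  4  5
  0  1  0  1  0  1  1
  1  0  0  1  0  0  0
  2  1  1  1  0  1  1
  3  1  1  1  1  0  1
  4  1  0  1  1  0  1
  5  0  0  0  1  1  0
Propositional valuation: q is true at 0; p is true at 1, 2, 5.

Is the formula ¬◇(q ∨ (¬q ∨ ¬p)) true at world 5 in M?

Recall that ◇ψ holds at a world iff ψ holds at some accessible world.
At 5: ◇(q ∨ (¬q ∨ ¬p)) is true, so ¬◇(q ∨ (¬q ∨ ¬p)) is false.
  At 5: ◇(q ∨ (¬q ∨ ¬p)) requires q ∨ (¬q ∨ ¬p) at some successor in {3, 4}.
    q ∨ (¬q ∨ ¬p) holds at 3, so ◇(q ∨ (¬q ∨ ¬p)) is true at 5.

No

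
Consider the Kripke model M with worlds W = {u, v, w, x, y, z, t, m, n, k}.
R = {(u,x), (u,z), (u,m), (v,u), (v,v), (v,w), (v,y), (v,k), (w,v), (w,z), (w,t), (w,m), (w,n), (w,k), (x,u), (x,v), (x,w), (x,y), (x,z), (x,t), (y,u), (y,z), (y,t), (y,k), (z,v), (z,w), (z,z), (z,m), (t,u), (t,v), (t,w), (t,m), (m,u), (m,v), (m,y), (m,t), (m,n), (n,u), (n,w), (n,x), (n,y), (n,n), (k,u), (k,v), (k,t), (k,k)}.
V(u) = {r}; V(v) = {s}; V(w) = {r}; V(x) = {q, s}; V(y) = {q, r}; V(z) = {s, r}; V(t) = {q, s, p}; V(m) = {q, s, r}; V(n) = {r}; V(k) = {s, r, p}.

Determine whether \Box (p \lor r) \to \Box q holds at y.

No

At y: \Box (p \lor r) is true, \Box q is false, so \Box (p \lor r) \to \Box q is false.
  At y: \Box (p \lor r) requires p \lor r at every successor {u, z, t, k}.
    At u: p \lor r is true.
    At z: p \lor r is true.
    At t: p \lor r is true.
    At k: p \lor r is true.
  So \Box (p \lor r) is true at y.
  At y: \Box q requires q at every successor {u, z, t, k}.
    q fails at u, so \Box q is false at y.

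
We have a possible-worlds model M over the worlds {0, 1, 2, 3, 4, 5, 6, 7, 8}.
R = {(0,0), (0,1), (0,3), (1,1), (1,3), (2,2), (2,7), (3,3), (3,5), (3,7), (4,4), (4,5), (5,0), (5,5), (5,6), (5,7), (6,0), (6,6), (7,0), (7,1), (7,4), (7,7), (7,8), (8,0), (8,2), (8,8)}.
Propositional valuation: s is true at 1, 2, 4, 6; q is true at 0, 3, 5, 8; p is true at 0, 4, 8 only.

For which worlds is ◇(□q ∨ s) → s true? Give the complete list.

1, 2, 3, 4, 6

Let φ = ◇(□q ∨ s) → s. Evaluate φ at each world:
  0 (successors {0, 1, 3}): φ is false.
  1 (successors {1, 3}): φ is true.
  2 (successors {2, 7}): φ is true.
  3 (successors {3, 5, 7}): φ is true.
  4 (successors {4, 5}): φ is true.
  5 (successors {0, 5, 6, 7}): φ is false.
  6 (successors {0, 6}): φ is true.
  7 (successors {0, 1, 4, 7, 8}): φ is false.
  8 (successors {0, 2, 8}): φ is false.
For instance, at 0:
  At 0: ◇(□q ∨ s) is true, s is false, so ◇(□q ∨ s) → s is false.
    At 0: ◇(□q ∨ s) requires □q ∨ s at some successor in {0, 1, 3}.
      □q ∨ s holds at 1, so ◇(□q ∨ s) is true at 0.
Satisfying worlds: {1, 2, 3, 4, 6}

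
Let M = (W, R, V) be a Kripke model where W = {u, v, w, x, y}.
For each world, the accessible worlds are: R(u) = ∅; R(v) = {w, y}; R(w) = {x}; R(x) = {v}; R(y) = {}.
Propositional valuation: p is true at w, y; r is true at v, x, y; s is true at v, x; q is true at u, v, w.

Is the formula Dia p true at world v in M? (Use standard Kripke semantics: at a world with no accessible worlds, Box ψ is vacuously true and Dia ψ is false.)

Yes

At v: Dia p requires p at some successor in {w, y}.
  p holds at w, so Dia p is true at v.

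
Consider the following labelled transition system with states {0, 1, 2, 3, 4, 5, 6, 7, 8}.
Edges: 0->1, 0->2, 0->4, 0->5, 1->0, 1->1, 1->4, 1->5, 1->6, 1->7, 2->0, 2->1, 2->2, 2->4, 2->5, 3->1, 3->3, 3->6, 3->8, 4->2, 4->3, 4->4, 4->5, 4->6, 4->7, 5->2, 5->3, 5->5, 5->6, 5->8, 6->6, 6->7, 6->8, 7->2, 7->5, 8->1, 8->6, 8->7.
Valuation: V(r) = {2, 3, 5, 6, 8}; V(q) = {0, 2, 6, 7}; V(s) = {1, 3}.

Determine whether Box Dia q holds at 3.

Yes

Recall that Box ψ holds at a world iff ψ holds at every accessible world, and Dia ψ holds iff ψ holds at some accessible world.
At 3: Box Dia q requires Dia q at every successor {1, 3, 6, 8}.
  At 1: Dia q is true.
  At 3: Dia q is true.
  At 6: Dia q is true.
  At 8: Dia q is true.
So Box Dia q is true at 3.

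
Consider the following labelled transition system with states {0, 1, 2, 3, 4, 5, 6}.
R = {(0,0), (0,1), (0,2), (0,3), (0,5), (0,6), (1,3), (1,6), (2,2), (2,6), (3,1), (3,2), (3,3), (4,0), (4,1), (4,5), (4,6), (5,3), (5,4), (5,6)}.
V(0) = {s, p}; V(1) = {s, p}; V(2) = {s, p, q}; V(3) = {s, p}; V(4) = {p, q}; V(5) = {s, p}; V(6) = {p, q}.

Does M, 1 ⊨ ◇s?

At 1: ◇s requires s at some successor in {3, 6}.
  s holds at 3, so ◇s is true at 1.

Yes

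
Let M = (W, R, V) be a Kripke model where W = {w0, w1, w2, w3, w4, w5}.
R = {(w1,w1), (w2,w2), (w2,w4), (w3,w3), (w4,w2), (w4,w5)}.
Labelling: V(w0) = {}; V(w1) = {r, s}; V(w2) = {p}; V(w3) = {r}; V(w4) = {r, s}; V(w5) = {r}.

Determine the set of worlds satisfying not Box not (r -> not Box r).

w2, w4

Let φ = not Box not (r -> not Box r). Evaluate φ at each world:
  w0 (successors ∅): φ is false.
  w1 (successors {w1}): φ is false.
  w2 (successors {w2, w4}): φ is true.
  w3 (successors {w3}): φ is false.
  w4 (successors {w2, w5}): φ is true.
  w5 (successors ∅): φ is false.
For instance, at w4:
  At w4: Box not (r -> not Box r) is false, so not Box not (r -> not Box r) is true.
    At w4: Box not (r -> not Box r) requires not (r -> not Box r) at every successor {w2, w5}.
      not (r -> not Box r) fails at w2, so Box not (r -> not Box r) is false at w4.
Satisfying worlds: {w2, w4}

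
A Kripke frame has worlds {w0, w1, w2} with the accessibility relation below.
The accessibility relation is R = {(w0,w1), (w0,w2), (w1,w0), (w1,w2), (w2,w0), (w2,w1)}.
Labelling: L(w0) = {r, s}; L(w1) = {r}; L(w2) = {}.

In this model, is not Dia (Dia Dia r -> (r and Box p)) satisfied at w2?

Yes

Recall that Box ψ holds at a world iff ψ holds at every accessible world, and Dia ψ holds iff ψ holds at some accessible world.
At w2: Dia (Dia Dia r -> (r and Box p)) is false, so not Dia (Dia Dia r -> (r and Box p)) is true.
  At w2: Dia (Dia Dia r -> (r and Box p)) requires Dia Dia r -> (r and Box p) at some successor in {w0, w1}.
    At w0: Dia Dia r -> (r and Box p) is false.
    At w1: Dia Dia r -> (r and Box p) is false.
  So Dia (Dia Dia r -> (r and Box p)) is false at w2.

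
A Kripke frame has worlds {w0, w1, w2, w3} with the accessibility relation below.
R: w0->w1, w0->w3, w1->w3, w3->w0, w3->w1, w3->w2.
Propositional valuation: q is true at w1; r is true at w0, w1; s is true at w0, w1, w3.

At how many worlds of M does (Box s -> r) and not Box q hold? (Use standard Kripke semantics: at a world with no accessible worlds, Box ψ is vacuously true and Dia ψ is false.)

3

Let φ = (Box s -> r) and not Box q. Evaluate φ at each world:
  w0 (successors {w1, w3}): φ is true.
  w1 (successors {w3}): φ is true.
  w2 (successors ∅): φ is false.
  w3 (successors {w0, w1, w2}): φ is true.
For instance, at w1:
  At w1: Box s -> r is true, not Box q is true, so (Box s -> r) and not Box q is true.
    At w1: Box s is true, r is true, so Box s -> r is true.
      At w1: Box s requires s at every successor {w3}.
        At w3: s is true.
      So Box s is true at w1.
    At w1: Box q is false, so not Box q is true.
      At w1: Box q requires q at every successor {w3}.
        q fails at w3, so Box q is false at w1.
Satisfying worlds: {w0, w1, w3}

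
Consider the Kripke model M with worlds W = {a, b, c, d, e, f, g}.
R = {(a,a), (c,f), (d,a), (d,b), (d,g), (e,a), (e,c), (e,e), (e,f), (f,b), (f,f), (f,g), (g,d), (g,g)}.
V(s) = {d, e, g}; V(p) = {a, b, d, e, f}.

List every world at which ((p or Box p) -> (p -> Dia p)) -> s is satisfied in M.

b, d, e, g

Recall that Box ψ holds at a world iff ψ holds at every accessible world, and Dia ψ holds iff ψ holds at some accessible world.
Let φ = ((p or Box p) -> (p -> Dia p)) -> s. Evaluate φ at each world:
  a (successors {a}): φ is false.
  b (successors ∅): φ is true.
  c (successors {f}): φ is false.
  d (successors {a, b, g}): φ is true.
  e (successors {a, c, e, f}): φ is true.
  f (successors {b, f, g}): φ is false.
  g (successors {d, g}): φ is true.
For instance, at e:
  At e: (p or Box p) -> (p -> Dia p) is true, s is true, so ((p or Box p) -> (p -> Dia p)) -> s is true.
    At e: p or Box p is true, p -> Dia p is true, so (p or Box p) -> (p -> Dia p) is true.
      At e: p is true, Box p is false, so p or Box p is true.
      At e: p is true, Dia p is true, so p -> Dia p is true.
Satisfying worlds: {b, d, e, g}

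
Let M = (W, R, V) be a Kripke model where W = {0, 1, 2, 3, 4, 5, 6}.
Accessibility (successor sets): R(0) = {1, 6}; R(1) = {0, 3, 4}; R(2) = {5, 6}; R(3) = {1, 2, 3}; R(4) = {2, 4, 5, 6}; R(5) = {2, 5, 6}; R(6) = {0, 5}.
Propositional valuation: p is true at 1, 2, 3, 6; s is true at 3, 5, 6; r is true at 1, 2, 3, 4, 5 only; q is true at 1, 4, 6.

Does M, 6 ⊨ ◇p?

No

Recall that ◇ψ holds at a world iff ψ holds at some accessible world.
At 6: ◇p requires p at some successor in {0, 5}.
  At 0: p is false.
  At 5: p is false.
So ◇p is false at 6.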